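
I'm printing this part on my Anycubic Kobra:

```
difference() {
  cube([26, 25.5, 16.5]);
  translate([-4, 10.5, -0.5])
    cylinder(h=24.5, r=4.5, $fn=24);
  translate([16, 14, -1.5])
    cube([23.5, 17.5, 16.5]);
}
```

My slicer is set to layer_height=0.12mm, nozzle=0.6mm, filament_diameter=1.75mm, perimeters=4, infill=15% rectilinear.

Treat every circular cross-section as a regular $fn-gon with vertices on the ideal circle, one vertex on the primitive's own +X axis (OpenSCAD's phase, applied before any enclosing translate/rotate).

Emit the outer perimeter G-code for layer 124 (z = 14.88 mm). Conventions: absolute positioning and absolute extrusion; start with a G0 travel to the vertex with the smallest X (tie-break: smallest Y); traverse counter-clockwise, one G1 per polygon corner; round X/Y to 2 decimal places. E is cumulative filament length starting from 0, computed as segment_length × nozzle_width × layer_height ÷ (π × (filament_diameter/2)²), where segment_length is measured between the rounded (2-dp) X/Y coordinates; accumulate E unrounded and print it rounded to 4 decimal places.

At z = 14.88 mm: the cube is present — its section is the full 26×25.5 rectangle; the r=4.5 cylinder at (-4, 10.5) gives a regular 24-gon of circumradius 4.5 (constant along its height); the cube at (16, 14) is present — its section is the full 23.5×17.5 rectangle; Taking the first minus the rest: starting from the 26×25.5 cube, the r=4.5 cylinder at (-4, 10.5) partially overlaps it — only the 1.28 mm² overlap (of its 62.89 mm²) is removed, clipping the outline; the 23.5×17.5 cube at (16, 14) partially overlaps it — only the 115.00 mm² overlap (of its 411.25 mm²) is removed, clipping the outline — 1 connected region. The outline is a single polygon with 11 vertices. Extrusion per mm of travel: 0.6 × 0.12 / (π × 0.875²) = 0.029934. Accumulating E over each segment gives final E = 3.0880.

G0 X0.00 Y0.00 Z14.88
G1 X26.00 Y0.00 E0.7783
G1 X26.00 Y14.00 E1.1974
G1 X16.00 Y14.00 E1.4967
G1 X16.00 Y25.50 E1.8409
G1 X0.00 Y25.50 E2.3199
G1 X0.00 Y12.50 E2.7090
G1 X0.35 Y11.66 E2.7363
G1 X0.50 Y10.50 E2.7713
G1 X0.35 Y9.34 E2.8063
G1 X0.00 Y8.50 E2.8335
G1 X0.00 Y0.00 E3.0880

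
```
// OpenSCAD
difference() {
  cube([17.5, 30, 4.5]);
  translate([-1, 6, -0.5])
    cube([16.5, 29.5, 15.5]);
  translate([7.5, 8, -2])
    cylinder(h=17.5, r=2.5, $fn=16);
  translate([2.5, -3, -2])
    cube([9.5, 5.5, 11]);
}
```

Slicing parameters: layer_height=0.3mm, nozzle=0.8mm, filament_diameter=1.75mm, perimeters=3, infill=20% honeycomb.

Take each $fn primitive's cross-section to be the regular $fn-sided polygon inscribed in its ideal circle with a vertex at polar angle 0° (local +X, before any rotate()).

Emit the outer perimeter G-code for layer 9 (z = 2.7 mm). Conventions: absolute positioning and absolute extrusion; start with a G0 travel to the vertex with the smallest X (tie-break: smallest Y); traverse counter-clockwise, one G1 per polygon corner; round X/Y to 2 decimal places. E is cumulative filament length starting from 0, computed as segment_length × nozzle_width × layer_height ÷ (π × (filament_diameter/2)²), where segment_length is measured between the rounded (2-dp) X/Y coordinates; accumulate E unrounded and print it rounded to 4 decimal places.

At z = 2.7 mm: the cube (footprint 17.5×30) is included at this height; the cube at (-1, 6) (footprint 16.5×29.5) is included at this height; the r=2.5 cylinder at (7.5, 8) gives a regular 16-gon of circumradius 2.5 (constant along its height); the cube at (2.5, -3) is present — its section is the full 9.5×5.5 rectangle; Subtracting the remaining from the first: starting from the 17.5×30 cube, the 16.5×29.5 cube at (-1, 6) partially overlaps it — only the 372.00 mm² overlap (of its 486.75 mm²) is removed, clipping the outline; the r=2.5 cylinder at (7.5, 8) partially overlaps it — only the 0.92 mm² overlap (of its 19.13 mm²) is removed, clipping the outline; the 9.5×5.5 cube at (2.5, -3) partially overlaps it — only the 23.75 mm² overlap (of its 52.25 mm²) is removed, clipping the outline — 1 connected region. The outline is a single polygon with 15 vertices. Extrusion per mm of travel: 0.8 × 0.3 / (π × 0.875²) = 0.099780. Accumulating E over each segment gives final E = 10.0007.

G0 X0.00 Y0.00 Z2.70
G1 X2.50 Y0.00 E0.2495
G1 X2.50 Y2.50 E0.4989
G1 X12.00 Y2.50 E1.4468
G1 X12.00 Y0.00 E1.6963
G1 X17.50 Y0.00 E2.2451
G1 X17.50 Y30.00 E5.2385
G1 X15.50 Y30.00 E5.4380
G1 X15.50 Y6.00 E7.8328
G1 X8.92 Y6.00 E8.4893
G1 X8.46 Y5.69 E8.5447
G1 X7.50 Y5.50 E8.6423
G1 X6.54 Y5.69 E8.7400
G1 X6.08 Y6.00 E8.7953
G1 X0.00 Y6.00 E9.4020
G1 X0.00 Y0.00 E10.0007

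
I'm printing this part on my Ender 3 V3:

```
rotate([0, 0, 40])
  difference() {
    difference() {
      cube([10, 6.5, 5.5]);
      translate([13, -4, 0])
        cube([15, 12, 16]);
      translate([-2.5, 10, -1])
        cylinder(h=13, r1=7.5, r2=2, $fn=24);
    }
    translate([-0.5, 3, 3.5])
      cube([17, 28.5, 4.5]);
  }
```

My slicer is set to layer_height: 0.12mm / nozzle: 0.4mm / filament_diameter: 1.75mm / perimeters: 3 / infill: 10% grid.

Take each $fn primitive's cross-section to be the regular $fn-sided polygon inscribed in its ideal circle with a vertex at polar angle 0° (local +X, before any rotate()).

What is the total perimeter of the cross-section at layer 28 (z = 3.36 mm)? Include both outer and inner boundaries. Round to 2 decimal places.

32.04 mm

At z = 3.36 mm: the cube is present — its section is the full 10×6.5 rectangle (perimeter 33.00 mm); the 15×12 cube at (13, -4) contributes its full rectangle (perimeter 54.00 mm); the cone at (-2.5, 10) (r1=7.5→r2=2) has section circumradius 5.655 here — a regular 24-gon (perimeter = 2·24·5.655·sin(180°/24) = 35.43 mm); Subtracting the remaining from the first: starting from the 10×6.5 cube, the 15×12 cube at (13, -4) misses the remaining region (no effect); the cone at (-2.5, 10) partially overlaps it — only the 1.69 mm² overlap (of its 99.33 mm²) is removed, clipping the outline — boundary = 32.04 mm; the cube at (-0.5, 3) is not intersected at this z (z outside [3.5, 8]); Taking the first minus the rest: none of the subtracted shapes is present at this height, so the result so far is unchanged — boundary = 32.04 mm; (whole slice rotated 40° about Z — lengths, areas and connectivity unchanged). Overall, the cross-section is a single solid region. Total boundary length (outer) = 32.04 mm.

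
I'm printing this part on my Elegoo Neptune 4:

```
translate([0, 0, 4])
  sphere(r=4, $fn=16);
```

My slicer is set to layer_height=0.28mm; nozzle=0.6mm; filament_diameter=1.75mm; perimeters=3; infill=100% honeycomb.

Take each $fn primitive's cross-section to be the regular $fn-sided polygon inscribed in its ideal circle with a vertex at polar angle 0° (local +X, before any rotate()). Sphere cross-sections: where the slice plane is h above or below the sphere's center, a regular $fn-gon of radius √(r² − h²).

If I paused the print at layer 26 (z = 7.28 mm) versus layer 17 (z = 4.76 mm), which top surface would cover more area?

Layer 26 (z = 7.28): the r=4 sphere contributes a regular 16-gon of circumradius √(4²−3.28²) = 2.289 (area = (16/2)·2.289²·sin(360°/16) = 16.05 mm²). So its area = 16.05 mm². Layer 17 (z = 4.76): the r=4 sphere slices to a regular 16-gon of circumradius 3.927 (√(r²−h²) with h=0.76 from center) (area = (16/2)·3.927²·sin(360°/16) = 47.22 mm²). So its area = 47.22 mm². Layer 17 is larger (47.22 vs 16.05 mm²).

layer 17 (z = 4.76 mm)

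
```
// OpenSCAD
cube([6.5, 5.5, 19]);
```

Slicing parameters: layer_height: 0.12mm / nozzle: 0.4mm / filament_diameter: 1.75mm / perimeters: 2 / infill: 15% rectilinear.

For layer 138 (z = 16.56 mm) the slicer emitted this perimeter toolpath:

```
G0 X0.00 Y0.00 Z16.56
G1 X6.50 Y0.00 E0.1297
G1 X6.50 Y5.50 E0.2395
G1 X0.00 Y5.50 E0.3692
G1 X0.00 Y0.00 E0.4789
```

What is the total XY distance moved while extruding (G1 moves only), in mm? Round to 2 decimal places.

Sum the Euclidean lengths of each G1 segment: total = 24.00 mm.

24.00 mm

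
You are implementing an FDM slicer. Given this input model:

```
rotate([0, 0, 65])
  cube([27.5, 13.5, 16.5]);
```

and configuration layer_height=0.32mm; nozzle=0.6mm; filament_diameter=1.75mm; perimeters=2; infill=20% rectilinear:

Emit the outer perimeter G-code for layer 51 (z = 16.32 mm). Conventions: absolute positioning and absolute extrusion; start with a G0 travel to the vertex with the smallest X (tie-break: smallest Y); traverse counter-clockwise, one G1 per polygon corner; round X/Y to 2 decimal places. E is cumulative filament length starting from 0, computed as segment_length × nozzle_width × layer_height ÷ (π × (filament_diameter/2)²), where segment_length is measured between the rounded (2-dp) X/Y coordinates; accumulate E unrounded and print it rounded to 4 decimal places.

G0 X-12.24 Y5.71 Z16.32
G1 X0.00 Y0.00 E1.0781
G1 X11.62 Y24.92 E3.2730
G1 X-0.61 Y30.63 E4.3504
G1 X-12.24 Y5.71 E6.5456

At z = 16.32 mm: the cube (footprint 27.5×13.5) is included at this height; (whole slice rotated 65° about Z — lengths, areas and connectivity unchanged). The outline is a single polygon with 4 vertices. Extrusion per mm of travel: 0.6 × 0.32 / (π × 0.875²) = 0.079824. Accumulating E over each segment gives final E = 6.5456.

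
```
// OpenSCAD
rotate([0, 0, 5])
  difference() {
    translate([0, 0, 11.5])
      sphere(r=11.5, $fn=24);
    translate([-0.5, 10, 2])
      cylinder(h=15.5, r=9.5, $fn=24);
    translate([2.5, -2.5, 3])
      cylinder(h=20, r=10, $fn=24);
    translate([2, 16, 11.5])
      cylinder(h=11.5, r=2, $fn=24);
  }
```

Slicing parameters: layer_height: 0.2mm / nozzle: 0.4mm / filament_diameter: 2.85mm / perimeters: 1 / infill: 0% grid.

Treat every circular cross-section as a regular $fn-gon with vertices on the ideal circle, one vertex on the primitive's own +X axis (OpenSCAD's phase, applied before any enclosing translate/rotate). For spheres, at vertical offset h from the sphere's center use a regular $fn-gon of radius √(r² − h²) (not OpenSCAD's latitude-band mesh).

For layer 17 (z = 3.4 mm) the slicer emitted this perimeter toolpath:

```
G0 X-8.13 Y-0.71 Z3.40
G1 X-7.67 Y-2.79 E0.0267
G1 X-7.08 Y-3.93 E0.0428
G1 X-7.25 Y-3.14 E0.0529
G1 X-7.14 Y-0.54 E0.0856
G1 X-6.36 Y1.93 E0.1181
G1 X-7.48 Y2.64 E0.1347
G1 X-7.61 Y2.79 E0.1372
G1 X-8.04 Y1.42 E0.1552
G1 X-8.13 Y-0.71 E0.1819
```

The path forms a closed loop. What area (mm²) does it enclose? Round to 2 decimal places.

Apply the shoelace formula to the sequence of (X, Y) vertices; enclosed area = 5.70 mm².

5.70 mm²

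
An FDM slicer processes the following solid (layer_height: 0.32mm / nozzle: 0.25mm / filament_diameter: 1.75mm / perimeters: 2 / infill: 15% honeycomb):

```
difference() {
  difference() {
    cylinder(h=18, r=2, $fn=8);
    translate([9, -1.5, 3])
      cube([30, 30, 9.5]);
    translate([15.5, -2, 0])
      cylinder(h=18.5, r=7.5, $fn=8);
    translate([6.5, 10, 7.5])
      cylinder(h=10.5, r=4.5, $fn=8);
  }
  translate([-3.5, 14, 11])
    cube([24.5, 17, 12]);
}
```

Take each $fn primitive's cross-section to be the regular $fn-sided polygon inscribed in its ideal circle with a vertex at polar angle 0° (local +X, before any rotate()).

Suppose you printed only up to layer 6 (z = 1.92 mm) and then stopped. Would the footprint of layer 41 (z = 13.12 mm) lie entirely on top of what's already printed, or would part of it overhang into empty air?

entirely on top

Compare the two slices. At z = 1.92: the r=2 cylinder contributes a regular 8-gon of circumradius 2 (area = (8/2)·2.000²·sin(360°/8) = 11.31 mm²); the cube at (9, -1.5) is not intersected at this z (z outside [3, 12.5]); the cylinder at (15.5, -2): section is a regular 8-gon, circumradius r=7.5 (area = (8/2)·7.500²·sin(360°/8) = 159.10 mm²); the cylinder at (6.5, 10) is absent (z outside [7.5, 18]); Subtracting the remaining from the first: starting from the r=2 cylinder (11.31 mm²), the r=7.5 cylinder at (15.5, -2) misses the remaining region (no effect) — area = 11.31 mm²; the cube at (-3.5, 14) does not reach this height (z outside [11, 23]); Subtracting the remaining from the first: none of the subtracted shapes is present at this height, so that combined region is unchanged — area = 11.31 mm². At z = 13.12: the r=2 cylinder contributes a regular 8-gon of circumradius 2 (area = (8/2)·2.000²·sin(360°/8) = 11.31 mm²); the cube at (9, -1.5) does not reach this height (z outside [3, 12.5]); the r=7.5 cylinder at (15.5, -2) gives a regular 8-gon of circumradius 7.5 (constant along its height) (area = (8/2)·7.500²·sin(360°/8) = 159.10 mm²); the r=4.5 cylinder at (6.5, 10) contributes a regular 8-gon of circumradius 4.5 (area = (8/2)·4.500²·sin(360°/8) = 57.28 mm²); Subtracting the remaining from the first: starting from the r=2 cylinder (11.31 mm²), the r=7.5 cylinder at (15.5, -2) misses the remaining region (no effect); the r=4.5 cylinder at (6.5, 10) misses the remaining region (no effect) — area = 11.31 mm²; the cube at (-3.5, 14) (footprint 24.5×17) is included at this height (area 416.50 mm²); Taking the first minus the rest: starting from that combined region (11.31 mm²), the 24.5×17 cube at (-3.5, 14) misses the remaining region (no effect) — area = 11.31 mm². Checking containment: the cross-section at z = 13.12 is a subset of the cross-section at z = 1.92.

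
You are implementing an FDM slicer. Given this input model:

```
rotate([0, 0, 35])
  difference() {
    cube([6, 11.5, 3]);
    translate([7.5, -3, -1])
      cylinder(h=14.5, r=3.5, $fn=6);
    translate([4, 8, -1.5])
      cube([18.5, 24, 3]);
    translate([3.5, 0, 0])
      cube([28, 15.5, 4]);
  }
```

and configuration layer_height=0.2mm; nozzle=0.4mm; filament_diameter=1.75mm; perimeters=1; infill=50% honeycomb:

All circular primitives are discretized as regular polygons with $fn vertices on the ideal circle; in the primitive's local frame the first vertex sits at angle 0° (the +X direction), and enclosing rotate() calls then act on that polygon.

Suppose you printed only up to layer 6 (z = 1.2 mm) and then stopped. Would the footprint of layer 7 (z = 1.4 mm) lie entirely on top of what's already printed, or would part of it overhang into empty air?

Compare the two slices. At z = 1.2: the cube is present — its section is the full 6×11.5 rectangle (area 69.00 mm²); the r=3.5 cylinder at (7.5, -3) contributes a regular 6-gon of circumradius 3.5 (area = (6/2)·3.500²·sin(360°/6) = 31.83 mm²); the 18.5×24 cube at (4, 8) contributes its full rectangle (area 444.00 mm²); the 28×15.5 cube at (3.5, 0) contributes its full rectangle (area 434.00 mm²); After the difference (first − rest): starting from the 6×11.5 cube (69.00 mm²), the r=3.5 cylinder at (7.5, -3) partially overlaps it — only the 0.01 mm² overlap (of its 31.83 mm²) is removed, clipping the outline; the 18.5×24 cube at (4, 8) partially overlaps it — only the 7.00 mm² overlap (of its 444.00 mm²) is removed, clipping the outline; the 28×15.5 cube at (3.5, 0) partially overlaps it — only the 21.74 mm² overlap (of its 434.00 mm²) is removed, clipping the outline — area = 40.25 mm²; (whole slice rotated 35° about Z — lengths, areas and connectivity unchanged). At z = 1.4: the cube (footprint 6×11.5) is included at this height (area 69.00 mm²); the r=3.5 cylinder at (7.5, -3) contributes a regular 6-gon of circumradius 3.5 (area = (6/2)·3.500²·sin(360°/6) = 31.83 mm²); the cube at (4, 8) (footprint 18.5×24) is included at this height (area 444.00 mm²); the 28×15.5 cube at (3.5, 0) contributes its full rectangle (area 434.00 mm²); Taking the first minus the rest: starting from the 6×11.5 cube (69.00 mm²), the r=3.5 cylinder at (7.5, -3) partially overlaps it — only the 0.01 mm² overlap (of its 31.83 mm²) is removed, clipping the outline; the 18.5×24 cube at (4, 8) partially overlaps it — only the 7.00 mm² overlap (of its 444.00 mm²) is removed, clipping the outline; the 28×15.5 cube at (3.5, 0) partially overlaps it — only the 21.74 mm² overlap (of its 434.00 mm²) is removed, clipping the outline — area = 40.25 mm²; (rotated 35° about Z; rotation is an isometry so areas/perimeters/island counts are preserved). Checking containment: the cross-section at z = 1.4 is a subset of the cross-section at z = 1.2.

entirely on top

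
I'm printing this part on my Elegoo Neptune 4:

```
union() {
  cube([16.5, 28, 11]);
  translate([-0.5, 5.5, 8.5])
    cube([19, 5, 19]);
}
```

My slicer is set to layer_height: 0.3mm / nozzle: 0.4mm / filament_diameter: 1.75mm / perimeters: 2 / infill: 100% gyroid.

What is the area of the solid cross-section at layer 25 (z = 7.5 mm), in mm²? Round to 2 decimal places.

462.00 mm²

At z = 7.5 mm: the cube (footprint 16.5×28) is included at this height (area 462.00 mm²); the cube at (-0.5, 5.5) is absent (z outside [8.5, 27.5]); Combining (union): only the 16.5×28 cube is present, so the union is just that shape — area = 462.00 mm². Overall, the cross-section is a single solid region. Net area = 462.00 mm².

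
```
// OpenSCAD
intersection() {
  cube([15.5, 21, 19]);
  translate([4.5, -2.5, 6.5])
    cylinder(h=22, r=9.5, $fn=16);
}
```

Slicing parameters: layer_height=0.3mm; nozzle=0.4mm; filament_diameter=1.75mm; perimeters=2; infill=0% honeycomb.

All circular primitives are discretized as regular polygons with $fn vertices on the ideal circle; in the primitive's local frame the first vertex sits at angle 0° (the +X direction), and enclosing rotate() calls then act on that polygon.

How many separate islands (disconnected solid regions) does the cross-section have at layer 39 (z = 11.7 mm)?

1

At z = 11.7 mm: the cube is present — its section is the full 15.5×21 rectangle; the cylinder at (4.5, -2.5): section is a regular 16-gon, circumradius r=9.5; Taking the intersection: the r=9.5 cylinder at (4.5, -2.5) partially overlaps the 15.5×21 cube; clipping to the common part keeps 75.26 mm² — 1 connected region. Overall, the cross-section is a single solid region. Island count = 1.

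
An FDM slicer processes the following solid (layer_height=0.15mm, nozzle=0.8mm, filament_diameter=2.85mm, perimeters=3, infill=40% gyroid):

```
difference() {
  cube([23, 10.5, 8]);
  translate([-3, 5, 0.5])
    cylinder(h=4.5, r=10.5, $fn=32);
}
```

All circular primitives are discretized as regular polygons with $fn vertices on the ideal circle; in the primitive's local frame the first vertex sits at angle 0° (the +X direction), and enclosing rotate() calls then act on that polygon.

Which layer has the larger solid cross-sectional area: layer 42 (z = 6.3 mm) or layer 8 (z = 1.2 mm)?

Layer 42 (z = 6.3): the cube (footprint 23×10.5) is included at this height (area 241.50 mm²); the cylinder at (-3, 5) is not intersected at this z (z outside [0.5, 5]); Subtracting the remaining from the first: none of the subtracted shapes is present at this height, so the 23×10.5 cube is unchanged — area = 241.50 mm². So its area = 241.50 mm². Layer 8 (z = 1.2): the 23×10.5 cube contributes its full rectangle (area 241.50 mm²); the r=10.5 cylinder at (-3, 5) gives a regular 32-gon of circumradius 10.5 (constant along its height) (area = (32/2)·10.500²·sin(360°/32) = 344.14 mm²); Subtracting the remaining from the first: starting from the 23×10.5 cube (241.50 mm²), the r=10.5 cylinder at (-3, 5) partially overlaps it — only the 73.55 mm² overlap (of its 344.14 mm²) is removed, clipping the outline — area = 167.95 mm². So its area = 167.95 mm². Layer 42 is larger (241.50 vs 167.95 mm²).

layer 42 (z = 6.3 mm)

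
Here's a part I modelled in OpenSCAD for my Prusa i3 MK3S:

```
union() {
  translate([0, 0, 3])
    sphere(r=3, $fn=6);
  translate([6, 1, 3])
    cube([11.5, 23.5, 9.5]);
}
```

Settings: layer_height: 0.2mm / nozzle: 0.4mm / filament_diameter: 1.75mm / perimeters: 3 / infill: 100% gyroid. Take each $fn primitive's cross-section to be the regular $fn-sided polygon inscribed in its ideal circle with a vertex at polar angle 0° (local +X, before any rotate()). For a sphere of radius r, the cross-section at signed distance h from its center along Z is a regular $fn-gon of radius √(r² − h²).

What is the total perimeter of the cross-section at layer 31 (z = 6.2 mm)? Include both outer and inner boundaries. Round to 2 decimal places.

At z = 6.2 mm: the sphere is not intersected at this z (|z−center|=3.200 > r=3); the 11.5×23.5 cube at (6, 1) contributes its full rectangle (perimeter 70.00 mm); Taking the union: only the 11.5×23.5 cube at (6, 1) is present, so the union is just that shape — boundary = 70.00 mm. Overall, the cross-section is a single solid region. Total boundary length (outer) = 70.00 mm.

70.00 mm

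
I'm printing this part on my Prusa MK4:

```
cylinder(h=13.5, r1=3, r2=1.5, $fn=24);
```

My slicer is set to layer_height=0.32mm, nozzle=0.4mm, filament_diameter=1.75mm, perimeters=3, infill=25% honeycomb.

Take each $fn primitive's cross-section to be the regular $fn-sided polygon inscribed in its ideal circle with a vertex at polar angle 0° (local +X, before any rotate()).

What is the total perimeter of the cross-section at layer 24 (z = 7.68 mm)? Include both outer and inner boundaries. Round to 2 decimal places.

At z = 7.68 mm: the cone: at t=0.569 of its height the radius interpolates to r₁+(r₂−r₁)t = 2.147, giving a regular 24-gon of that circumradius (perimeter = 2·24·2.147·sin(180°/24) = 13.45 mm). Overall, the cross-section is a single solid region. Total boundary length (outer) = 13.45 mm.

13.45 mm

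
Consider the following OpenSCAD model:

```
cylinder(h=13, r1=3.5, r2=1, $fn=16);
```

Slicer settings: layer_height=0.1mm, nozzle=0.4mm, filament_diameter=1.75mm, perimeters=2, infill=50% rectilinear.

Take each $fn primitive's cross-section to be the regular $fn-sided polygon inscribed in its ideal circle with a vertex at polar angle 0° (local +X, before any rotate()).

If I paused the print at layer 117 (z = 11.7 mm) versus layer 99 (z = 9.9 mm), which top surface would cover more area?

Layer 117 (z = 11.7): the cone contributes a regular 16-gon of circumradius 1.250 (interpolated between r1=3.5 and r2=1 at t=0.900) (area = (16/2)·1.250²·sin(360°/16) = 4.78 mm²). So its area = 4.78 mm². Layer 99 (z = 9.9): the cone: at t=0.762 of its height the radius interpolates to r₁+(r₂−r₁)t = 1.596, giving a regular 16-gon of that circumradius (area = (16/2)·1.596²·sin(360°/16) = 7.80 mm²). So its area = 7.80 mm². Layer 99 is larger (7.80 vs 4.78 mm²).

layer 99 (z = 9.9 mm)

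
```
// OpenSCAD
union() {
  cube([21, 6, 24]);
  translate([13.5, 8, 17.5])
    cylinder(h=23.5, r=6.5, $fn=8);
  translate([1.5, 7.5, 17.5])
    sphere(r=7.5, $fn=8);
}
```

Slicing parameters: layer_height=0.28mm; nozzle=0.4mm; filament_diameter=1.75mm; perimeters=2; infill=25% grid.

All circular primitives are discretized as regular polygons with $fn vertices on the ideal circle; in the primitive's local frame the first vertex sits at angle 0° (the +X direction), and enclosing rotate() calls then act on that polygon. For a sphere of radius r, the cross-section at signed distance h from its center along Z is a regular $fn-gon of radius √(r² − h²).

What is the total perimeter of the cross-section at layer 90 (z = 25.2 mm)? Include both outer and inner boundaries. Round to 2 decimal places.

39.80 mm

At z = 25.2 mm: the cube is not intersected at this z (z outside [0, 24]); the r=6.5 cylinder at (13.5, 8) contributes a regular 8-gon of circumradius 6.5 (perimeter = 2·8·6.500·sin(180°/8) = 39.80 mm); the sphere at (1.5, 7.5) does not reach this height (|z−center|=7.700 > r=7.5); Merging all regions: only the r=6.5 cylinder at (13.5, 8) is present, so the union is just that shape — boundary = 39.80 mm. Overall, the cross-section is a single solid region. Total boundary length (outer) = 39.80 mm.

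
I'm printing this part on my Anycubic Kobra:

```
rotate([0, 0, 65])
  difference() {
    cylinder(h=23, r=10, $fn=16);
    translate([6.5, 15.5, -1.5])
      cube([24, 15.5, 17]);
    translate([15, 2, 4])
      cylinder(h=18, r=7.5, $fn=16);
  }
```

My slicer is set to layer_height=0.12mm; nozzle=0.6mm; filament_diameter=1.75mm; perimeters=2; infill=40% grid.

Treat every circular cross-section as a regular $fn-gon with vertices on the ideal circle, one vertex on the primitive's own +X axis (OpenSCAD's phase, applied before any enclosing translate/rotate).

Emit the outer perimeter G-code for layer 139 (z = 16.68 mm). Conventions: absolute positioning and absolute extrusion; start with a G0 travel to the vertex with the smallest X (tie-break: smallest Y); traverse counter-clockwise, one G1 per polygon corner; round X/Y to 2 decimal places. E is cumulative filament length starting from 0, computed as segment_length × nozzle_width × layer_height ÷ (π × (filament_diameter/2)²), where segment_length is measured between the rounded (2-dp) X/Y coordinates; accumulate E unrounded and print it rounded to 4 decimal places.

At z = 16.68 mm: the r=10 cylinder contributes a regular 16-gon of circumradius 10; the cube at (6.5, 15.5) is not intersected at this z (z outside [-1.5, 15.5]); the r=7.5 cylinder at (15, 2) gives a regular 16-gon of circumradius 7.5 (constant along its height); Taking the first minus the rest: starting from the r=10 cylinder, the r=7.5 cylinder at (15, 2) partially overlaps it — only the 11.88 mm² overlap (of its 172.21 mm²) is removed, clipping the outline — 1 connected region; (rotated 65° about Z; rotation is an isometry so areas/perimeters/island counts are preserved). The outline is a single polygon with 19 vertices. Extrusion per mm of travel: 0.6 × 0.12 / (π × 0.875²) = 0.029934. Accumulating E over each segment gives final E = 1.8745.

G0 X-9.99 Y0.44 Z16.68
G1 X-9.40 Y-3.42 E0.1169
G1 X-7.37 Y-6.76 E0.2339
G1 X-4.23 Y-9.06 E0.3504
G1 X-0.44 Y-9.99 E0.4672
G1 X3.42 Y-9.40 E0.5841
G1 X6.76 Y-7.37 E0.7011
G1 X9.06 Y-4.23 E0.8176
G1 X9.99 Y-0.44 E0.9344
G1 X9.40 Y3.42 E1.0513
G1 X7.37 Y6.76 E1.1683
G1 X6.61 Y7.32 E1.1966
G1 X4.20 Y6.95 E1.2696
G1 X1.36 Y7.64 E1.3570
G1 X-1.00 Y9.37 E1.4446
G1 X-1.22 Y9.74 E1.4575
G1 X-3.42 Y9.40 E1.5242
G1 X-6.76 Y7.37 E1.6412
G1 X-9.06 Y4.23 E1.7577
G1 X-9.99 Y0.44 E1.8745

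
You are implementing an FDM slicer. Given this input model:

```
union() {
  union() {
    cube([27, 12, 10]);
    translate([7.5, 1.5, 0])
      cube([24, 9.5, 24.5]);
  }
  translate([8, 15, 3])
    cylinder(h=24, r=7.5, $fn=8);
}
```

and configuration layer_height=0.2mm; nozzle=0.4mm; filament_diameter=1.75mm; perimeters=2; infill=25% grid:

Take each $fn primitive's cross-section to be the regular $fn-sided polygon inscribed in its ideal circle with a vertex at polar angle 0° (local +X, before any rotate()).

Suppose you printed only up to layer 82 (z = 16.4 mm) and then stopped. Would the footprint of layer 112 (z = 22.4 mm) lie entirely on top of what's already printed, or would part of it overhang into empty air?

entirely on top

Compare the two slices. At z = 16.4: the cube does not reach this height (z outside [0, 10]); the 24×9.5 cube at (7.5, 1.5) contributes its full rectangle (area 228.00 mm²); Merging all regions: only the 24×9.5 cube at (7.5, 1.5) is present, so the union is just that shape — area = 228.00 mm²; the r=7.5 cylinder at (8, 15) contributes a regular 8-gon of circumradius 7.5 (area = (8/2)·7.500²·sin(360°/8) = 159.10 mm²); Merging all regions: the regions partially overlap — summed areas 387.10 mm² minus the doubly-counted overlap 14.79 mm² gives 372.31 mm² — area = 372.31 mm². At z = 22.4: the cube is absent (z outside [0, 10]); the 24×9.5 cube at (7.5, 1.5) contributes its full rectangle (area 228.00 mm²); Combining (union): only the 24×9.5 cube at (7.5, 1.5) is present, so the union is just that shape — area = 228.00 mm²; the r=7.5 cylinder at (8, 15) contributes a regular 8-gon of circumradius 7.5 (area = (8/2)·7.500²·sin(360°/8) = 159.10 mm²); Combining (union): the regions partially overlap — summed areas 387.10 mm² minus the doubly-counted overlap 14.79 mm² gives 372.31 mm² — area = 372.31 mm². Checking containment: the cross-section at z = 22.4 is a subset of the cross-section at z = 16.4.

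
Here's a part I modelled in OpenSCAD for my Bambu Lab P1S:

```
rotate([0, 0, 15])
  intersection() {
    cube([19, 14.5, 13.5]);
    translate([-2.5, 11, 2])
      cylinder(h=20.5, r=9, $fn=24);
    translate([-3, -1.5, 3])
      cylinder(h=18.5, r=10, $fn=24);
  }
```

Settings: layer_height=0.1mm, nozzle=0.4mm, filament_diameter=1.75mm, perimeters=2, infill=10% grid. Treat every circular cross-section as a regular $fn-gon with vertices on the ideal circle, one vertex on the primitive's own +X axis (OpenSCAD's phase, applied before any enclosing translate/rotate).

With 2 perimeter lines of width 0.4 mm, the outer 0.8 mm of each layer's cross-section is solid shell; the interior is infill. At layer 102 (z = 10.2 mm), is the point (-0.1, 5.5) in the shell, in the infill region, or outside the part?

At z = 10.2 mm: the 19×14.5 cube contributes its full rectangle; the r=9 cylinder at (-2.5, 11) contributes a regular 24-gon of circumradius 9; the r=10 cylinder at (-3, -1.5) gives a regular 24-gon of circumradius 10 (constant along its height); After intersecting: the r=9 cylinder at (-2.5, 11) partially overlaps the 19×14.5 cube; clipping to the common part keeps 62.56 mm²; the r=10 cylinder at (-3, -1.5) partially overlaps the running intersection; clipping to the common part keeps 14.54 mm² — 1 connected region; (whole slice rotated 15° about Z — lengths, areas and connectivity unchanged). Overall, the cross-section is a single solid region. Undo the 15° rotation: the query point maps to (1.327, 5.338) in the un-rotated model frame. The nearest boundary edge runs (0.00, 2.38)→(0.00, 7.99); distance from the point to it = 1.33 mm. The point is inside the cross-section and 1.33 mm from the nearest boundary — more than the 0.8 mm shell width (2 × 0.4), so it's in the infill interior.

infill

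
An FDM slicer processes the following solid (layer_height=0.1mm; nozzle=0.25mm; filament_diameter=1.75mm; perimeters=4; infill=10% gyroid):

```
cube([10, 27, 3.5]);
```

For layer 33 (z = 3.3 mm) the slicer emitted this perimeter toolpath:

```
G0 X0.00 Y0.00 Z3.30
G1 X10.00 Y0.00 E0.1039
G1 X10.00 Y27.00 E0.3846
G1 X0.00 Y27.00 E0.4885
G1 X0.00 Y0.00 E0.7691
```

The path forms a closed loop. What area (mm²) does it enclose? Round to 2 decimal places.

Apply the shoelace formula to the sequence of (X, Y) vertices; enclosed area = 270.00 mm².

270.00 mm²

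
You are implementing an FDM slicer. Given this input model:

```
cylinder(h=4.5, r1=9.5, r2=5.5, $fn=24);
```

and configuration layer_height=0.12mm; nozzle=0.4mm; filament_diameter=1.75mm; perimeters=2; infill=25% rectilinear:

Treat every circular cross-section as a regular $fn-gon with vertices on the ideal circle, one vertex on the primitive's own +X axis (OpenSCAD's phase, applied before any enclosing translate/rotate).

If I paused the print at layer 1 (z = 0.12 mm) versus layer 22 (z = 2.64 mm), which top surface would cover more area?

Layer 1 (z = 0.12): the cone (r1=9.5→r2=5.5) has section circumradius 9.393 here — a regular 24-gon (area = (24/2)·9.393²·sin(360°/24) = 274.04 mm²). So its area = 274.04 mm². Layer 22 (z = 2.64): the cone (r1=9.5→r2=5.5) has section circumradius 7.153 here — a regular 24-gon (area = (24/2)·7.153²·sin(360°/24) = 158.93 mm²). So its area = 158.93 mm². Layer 1 is larger (274.04 vs 158.93 mm²).

layer 1 (z = 0.12 mm)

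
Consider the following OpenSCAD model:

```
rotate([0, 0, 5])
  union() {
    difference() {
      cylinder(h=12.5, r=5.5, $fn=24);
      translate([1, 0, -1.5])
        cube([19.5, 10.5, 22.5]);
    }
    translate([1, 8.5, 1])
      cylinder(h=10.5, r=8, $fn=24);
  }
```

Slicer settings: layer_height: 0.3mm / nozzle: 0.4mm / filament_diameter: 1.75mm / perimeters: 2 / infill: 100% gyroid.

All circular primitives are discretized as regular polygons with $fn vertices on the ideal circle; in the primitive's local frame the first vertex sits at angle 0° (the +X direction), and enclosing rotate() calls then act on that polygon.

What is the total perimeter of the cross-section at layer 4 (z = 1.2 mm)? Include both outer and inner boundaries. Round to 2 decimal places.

At z = 1.2 mm: the r=5.5 cylinder contributes a regular 24-gon of circumradius 5.5 (perimeter = 2·24·5.500·sin(180°/24) = 34.46 mm); the cube at (1, 0) is present — its section is the full 19.5×10.5 rectangle (perimeter 60.00 mm); Subtracting the remaining from the first: starting from the r=5.5 cylinder, the 19.5×10.5 cube at (1, 0) partially overlaps it — only the 18.05 mm² overlap (of its 204.75 mm²) is removed, clipping the outline — boundary = 36.72 mm; the cylinder at (1, 8.5): section is a regular 24-gon, circumradius r=8 (perimeter = 2·24·8.000·sin(180°/24) = 50.12 mm); Combining (union): the regions partially overlap (shared area 20.11 mm²), so the edge portions inside another operand are dropped and the merged outline is re-measured after clipping — boundary = 69.08 mm; (whole slice rotated 5° about Z — lengths, areas and connectivity unchanged). Overall, the cross-section is a single solid region. Total boundary length (outer) = 69.08 mm.

69.08 mm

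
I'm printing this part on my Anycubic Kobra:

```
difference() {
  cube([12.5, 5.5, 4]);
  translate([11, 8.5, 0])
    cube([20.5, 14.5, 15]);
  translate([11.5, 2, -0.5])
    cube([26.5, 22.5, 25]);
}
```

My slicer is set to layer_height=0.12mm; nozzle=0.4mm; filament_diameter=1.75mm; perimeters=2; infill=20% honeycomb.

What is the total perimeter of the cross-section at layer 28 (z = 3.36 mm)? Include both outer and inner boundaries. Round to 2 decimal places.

36.00 mm

At z = 3.36 mm: the cube is present — its section is the full 12.5×5.5 rectangle (perimeter 36.00 mm); the 20.5×14.5 cube at (11, 8.5) contributes its full rectangle (perimeter 70.00 mm); the cube at (11.5, 2) is present — its section is the full 26.5×22.5 rectangle (perimeter 98.00 mm); Taking the first minus the rest: starting from the 12.5×5.5 cube, the 20.5×14.5 cube at (11, 8.5) misses the remaining region (no effect); the 26.5×22.5 cube at (11.5, 2) partially overlaps it — only the 3.50 mm² overlap (of its 596.25 mm²) is removed, clipping the outline — boundary = 36.00 mm. Overall, the cross-section is a single solid region. Total boundary length (outer) = 36.00 mm.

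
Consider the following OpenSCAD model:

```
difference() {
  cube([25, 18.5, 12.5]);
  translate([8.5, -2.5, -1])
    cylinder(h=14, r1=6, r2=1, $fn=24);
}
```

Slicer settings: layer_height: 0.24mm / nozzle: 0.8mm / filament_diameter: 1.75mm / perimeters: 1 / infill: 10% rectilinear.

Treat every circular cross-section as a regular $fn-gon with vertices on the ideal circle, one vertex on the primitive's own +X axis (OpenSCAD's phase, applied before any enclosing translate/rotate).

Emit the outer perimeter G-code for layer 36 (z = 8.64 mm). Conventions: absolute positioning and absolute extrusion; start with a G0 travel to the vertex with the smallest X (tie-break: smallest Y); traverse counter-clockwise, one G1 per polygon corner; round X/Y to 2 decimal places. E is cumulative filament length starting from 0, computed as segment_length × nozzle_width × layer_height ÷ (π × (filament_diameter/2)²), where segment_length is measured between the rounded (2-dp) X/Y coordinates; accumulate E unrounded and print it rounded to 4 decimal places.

At z = 8.64 mm: the cube is present — its section is the full 25×18.5 rectangle; the cone at (8.5, -2.5): at t=0.689 of its height the radius interpolates to r₁+(r₂−r₁)t = 2.557, giving a regular 24-gon of that circumradius; After the difference (first − rest): starting from the 25×18.5 cube, the cone at (8.5, -2.5) partially overlaps it — only the 0.02 mm² overlap (of its 20.31 mm²) is removed, clipping the outline — 1 connected region. The outline is a single polygon with 7 vertices. Extrusion per mm of travel: 0.8 × 0.24 / (π × 0.875²) = 0.079824. Accumulating E over each segment gives final E = 6.9454.

G0 X0.00 Y0.00 Z8.64
G1 X8.07 Y0.00 E0.6442
G1 X8.50 Y0.06 E0.6788
G1 X8.93 Y0.00 E0.7135
G1 X25.00 Y0.00 E1.9963
G1 X25.00 Y18.50 E3.4730
G1 X0.00 Y18.50 E5.4686
G1 X0.00 Y0.00 E6.9454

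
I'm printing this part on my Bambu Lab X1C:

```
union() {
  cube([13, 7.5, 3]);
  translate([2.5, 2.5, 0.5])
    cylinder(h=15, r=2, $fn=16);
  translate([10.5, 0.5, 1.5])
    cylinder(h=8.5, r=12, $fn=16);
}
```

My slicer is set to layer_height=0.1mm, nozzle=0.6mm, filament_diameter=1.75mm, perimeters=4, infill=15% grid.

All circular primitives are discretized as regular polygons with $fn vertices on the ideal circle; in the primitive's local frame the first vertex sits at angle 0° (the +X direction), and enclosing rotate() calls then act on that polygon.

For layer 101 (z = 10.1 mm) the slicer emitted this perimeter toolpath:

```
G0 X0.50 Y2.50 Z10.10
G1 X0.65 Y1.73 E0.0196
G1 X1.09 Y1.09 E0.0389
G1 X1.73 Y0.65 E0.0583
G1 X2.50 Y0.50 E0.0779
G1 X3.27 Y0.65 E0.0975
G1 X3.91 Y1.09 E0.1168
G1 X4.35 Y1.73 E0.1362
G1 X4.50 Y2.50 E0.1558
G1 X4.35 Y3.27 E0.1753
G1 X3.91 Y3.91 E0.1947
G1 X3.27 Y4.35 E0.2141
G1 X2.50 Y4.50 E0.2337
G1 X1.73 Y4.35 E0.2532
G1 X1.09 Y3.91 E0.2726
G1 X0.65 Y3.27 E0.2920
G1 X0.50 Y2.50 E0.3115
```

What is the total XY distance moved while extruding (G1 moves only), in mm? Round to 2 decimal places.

Sum the Euclidean lengths of each G1 segment: total = 12.49 mm.

12.49 mm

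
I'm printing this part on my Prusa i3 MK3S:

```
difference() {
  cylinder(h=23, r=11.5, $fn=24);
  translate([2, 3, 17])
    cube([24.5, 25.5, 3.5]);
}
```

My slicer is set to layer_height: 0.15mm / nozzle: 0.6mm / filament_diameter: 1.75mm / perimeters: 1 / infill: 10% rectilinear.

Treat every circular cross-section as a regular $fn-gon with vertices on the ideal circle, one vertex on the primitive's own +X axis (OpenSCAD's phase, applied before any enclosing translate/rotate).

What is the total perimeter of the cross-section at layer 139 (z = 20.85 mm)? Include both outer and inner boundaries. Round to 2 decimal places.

At z = 20.85 mm: the r=11.5 cylinder gives a regular 24-gon of circumradius 11.5 (constant along its height) (perimeter = 2·24·11.500·sin(180°/24) = 72.05 mm); the cube at (2, 3) does not reach this height (z outside [17, 20.5]); After the difference (first − rest): none of the subtracted shapes is present at this height, so the r=11.5 cylinder is unchanged — boundary = 72.05 mm. Overall, the cross-section is a single solid region. Total boundary length (outer) = 72.05 mm.

72.05 mm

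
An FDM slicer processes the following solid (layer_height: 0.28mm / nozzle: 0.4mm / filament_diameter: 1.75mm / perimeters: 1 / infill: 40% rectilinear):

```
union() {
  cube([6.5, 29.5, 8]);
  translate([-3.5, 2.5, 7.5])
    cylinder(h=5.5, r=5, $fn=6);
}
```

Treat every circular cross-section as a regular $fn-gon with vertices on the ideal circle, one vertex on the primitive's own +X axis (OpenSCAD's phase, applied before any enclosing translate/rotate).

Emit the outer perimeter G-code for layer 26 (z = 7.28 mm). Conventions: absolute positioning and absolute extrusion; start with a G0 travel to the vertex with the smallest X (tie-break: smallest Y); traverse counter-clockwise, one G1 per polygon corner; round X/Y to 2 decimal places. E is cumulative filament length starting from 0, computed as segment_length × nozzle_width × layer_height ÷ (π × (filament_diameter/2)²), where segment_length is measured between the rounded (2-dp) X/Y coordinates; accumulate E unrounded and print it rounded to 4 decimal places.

G0 X0.00 Y0.00 Z7.28
G1 X6.50 Y0.00 E0.3027
G1 X6.50 Y29.50 E1.6763
G1 X0.00 Y29.50 E1.9790
G1 X0.00 Y0.00 E3.3526

At z = 7.28 mm: the 6.5×29.5 cube contributes its full rectangle; the cylinder at (-3.5, 2.5) is not intersected at this z (z outside [7.5, 13]); Taking the union: only the 6.5×29.5 cube is present, so the union is just that shape — 1 connected region. The outline is a single polygon with 4 vertices. Extrusion per mm of travel: 0.4 × 0.28 / (π × 0.875²) = 0.046564. Accumulating E over each segment gives final E = 3.3526.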